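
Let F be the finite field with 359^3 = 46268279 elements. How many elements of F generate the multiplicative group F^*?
There are φ(46268278) = 19147104 primitive elements

F_q^* is cyclic of order q - 1 = 46268278. A cyclic group of order m has exactly φ(m) generators. Here m = 46268278 = 2 · 7 · 37 · 179 · 499, so the number of primitive elements is φ(46268278) = 19147104.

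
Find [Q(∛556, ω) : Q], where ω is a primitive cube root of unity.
[Q(∛556, ω) : Q] = 6

[Q(∛556):Q] = 3 (min poly x^3 - 556, irreducible since 556 is not a perfect cube). [Q(ω):Q] = 2 (min poly x^2 + x + 1). Since Q(∛556) ⊂ R and ω ∉ R, we have ω ∉ Q(∛556), so x^2 + x + 1 remains irreducible over Q(∛556) and [Q(∛556, ω) : Q(∛556)] = 2. By the tower law, [Q(∛556, ω) : Q] = 3 · 2 = 6. (In fact Q(∛556, ω) is the splitting field of x^3 - 556 over Q.)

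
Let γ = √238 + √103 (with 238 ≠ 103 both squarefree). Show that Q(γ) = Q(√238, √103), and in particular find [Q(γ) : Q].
[Q(γ) : Q] = 4 (equivalently, Q(γ) = Q(√238, √103))

Obviously Q(γ) ⊆ Q(√238, √103), and [Q(√238, √103):Q] = 4 (since 238, 103 are distinct squarefree integers > 1 with 24514 not a perfect square). To show equality we compute the minimal polynomial of γ. From γ = √238 + √103: γ^2 = 238 + 2√(24514) + 103 = 341 + 2√(24514), so γ^2 - 341 = 2√(24514); squaring, (γ^2 - 341)^2 = 4·24514, i.e. γ^4 - 682γ^2 + 116281 - 98056 = 0, i.e. γ^4 - 682γ^2 + 18225 = 0. So γ is a root of x^4 - 682x^2 + 18225. This polynomial is irreducible over Q: it has no rational root (each ±√238 ± √103 is irrational), and any factorization into two quadratics over Q would force √(24514) ∈ Q (pairing opposite roots) or √238, √103 ∈ Q (other pairings), all impossible. Hence [Q(γ):Q] = 4 = [Q(√238, √103):Q], so Q(γ) = Q(√238, √103).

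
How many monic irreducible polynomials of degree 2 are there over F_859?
There are 368511 monic irreducible polynomials of degree 2 over F_859

Each element of F_{859^2} that lies in no proper subfield is a root of exactly one monic irreducible of degree 2 over F_859, and each such polynomial has 2 distinct roots in F_{859^2}. By Möbius inversion the count is N_859(2) = (1/2) Σ_{d|2} μ(2/d) · 859^d = (1/2)(μ(2)·859^1 + μ(1)·859^2) = 737022/2 = 368511.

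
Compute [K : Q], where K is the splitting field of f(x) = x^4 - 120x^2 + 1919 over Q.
[K : Q] = 4

Solving the quadratic in x^2: x^2 = (120 ± √(120^2 - 4·1919))/2 = (120 ± √6724)/2 = (120 ± 82)/2, giving x^2 = 19 or x^2 = 101. So f(x) = (x^2 - 19)(x^2 - 101) and the roots of f are ±√19, ±√101. Hence the splitting field is K = Q(√19, √101). Since 19 and 101 are distinct squarefree integers > 1, their product 1919 is not a perfect square, so √101 ∉ Q(√19). By the tower law [K:Q] = [Q(√19,√101):Q(√19)] · [Q(√19):Q] = 2 · 2 = 4.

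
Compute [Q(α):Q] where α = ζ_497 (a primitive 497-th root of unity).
[Q(α):Q] = 420

The minimal polynomial of ζ_497 over Q is the 497-th cyclotomic polynomial Φ_497(x), which is irreducible over Q and has degree φ(497) = 420. Hence [Q(α):Q] = φ(497) = 420.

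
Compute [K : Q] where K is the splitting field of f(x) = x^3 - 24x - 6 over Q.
[K : Q] = 6

By the rational root test, any rational root of the monic integer polynomial f(x) = x^3 - 24x - 6 must be an integer dividing the constant term -6, i.e. one of ±{1, 2, 3, 6}. Evaluating: f(1) = -29, f(-1) = 17, f(2) = -46, f(-2) = 34, f(3) = -51, f(-3) = 39, f(6) = 66, f(-6) = -78; none is 0, so f has no rational root and is therefore irreducible over Q (a cubic with no linear factor over a field is irreducible). For an irreducible cubic, the Galois group is A_3 or S_3 according as the discriminant disc(f) = -4a^3 - 27b^2 = -4·(-24)^3 - 27·(-6)^2 = 54324 is or is not a square in Q. Here disc(f) = 54324 is not a perfect square in Q, so the Galois group of f over Q is not contained in A_3 and must be all of S_3. The splitting field has degree |S_3| = 6 over Q, so [K : Q] = 6.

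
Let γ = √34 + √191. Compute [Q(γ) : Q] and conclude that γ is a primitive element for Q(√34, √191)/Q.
[Q(γ) : Q] = 4 (equivalently, Q(γ) = Q(√34, √191))

Obviously Q(γ) ⊆ Q(√34, √191), and [Q(√34, √191):Q] = 4 (since 34, 191 are distinct squarefree integers > 1 with 6494 not a perfect square). To show equality we compute the minimal polynomial of γ. From γ = √34 + √191: γ^2 = 34 + 2√(6494) + 191 = 225 + 2√(6494), so γ^2 - 225 = 2√(6494); squaring, (γ^2 - 225)^2 = 4·6494, i.e. γ^4 - 450γ^2 + 50625 - 25976 = 0, i.e. γ^4 - 450γ^2 + 24649 = 0. So γ is a root of x^4 - 450x^2 + 24649. This polynomial is irreducible over Q: it has no rational root (each ±√34 ± √191 is irrational), and any factorization into two quadratics over Q would force √(6494) ∈ Q (pairing opposite roots) or √34, √191 ∈ Q (other pairings), all impossible. Hence [Q(γ):Q] = 4 = [Q(√34, √191):Q], so Q(γ) = Q(√34, √191).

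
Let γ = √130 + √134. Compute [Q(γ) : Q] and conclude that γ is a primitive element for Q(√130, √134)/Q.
[Q(γ) : Q] = 4 (equivalently, Q(γ) = Q(√130, √134))

Obviously Q(γ) ⊆ Q(√130, √134), and [Q(√130, √134):Q] = 4 (since 130, 134 are distinct squarefree integers > 1 with 17420 not a perfect square). To show equality we compute the minimal polynomial of γ. From γ = √130 + √134: γ^2 = 130 + 2√(17420) + 134 = 264 + 2√(17420), so γ^2 - 264 = 2√(17420); squaring, (γ^2 - 264)^2 = 4·17420, i.e. γ^4 - 528γ^2 + 69696 - 69680 = 0, i.e. γ^4 - 528γ^2 + 16 = 0. So γ is a root of x^4 - 528x^2 + 16. This polynomial is irreducible over Q: it has no rational root (each ±√130 ± √134 is irrational), and any factorization into two quadratics over Q would force √(17420) ∈ Q (pairing opposite roots) or √130, √134 ∈ Q (other pairings), all impossible. Hence [Q(γ):Q] = 4 = [Q(√130, √134):Q], so Q(γ) = Q(√130, √134).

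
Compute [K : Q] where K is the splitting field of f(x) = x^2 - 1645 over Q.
[K : Q] = 2

f(x) = x^2 - 1645 factors as (x - √1645)(x + √1645). The splitting field is K = Q(√1645). Since 1645 is squarefree and > 1, it is not a perfect square, so x^2 - 1645 is irreducible over Q and [Q(√1645) : Q] = 2. Hence [K : Q] = 2.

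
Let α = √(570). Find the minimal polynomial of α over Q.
m_α(x) = x^2 - 570

α satisfies α^2 - 570 = 0, so x^2 - 570 annihilates α. Since d = 570 is squarefree and ≠ 1, it is not a perfect square in Q, so x^2 - 570 has no rational root and is therefore irreducible over Q (a degree-2 polynomial over a field is irreducible iff it has no root). Hence m_α(x) = x^2 - 570.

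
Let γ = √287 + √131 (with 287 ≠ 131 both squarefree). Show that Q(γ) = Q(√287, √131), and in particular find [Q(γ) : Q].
[Q(γ) : Q] = 4 (equivalently, Q(γ) = Q(√287, √131))

Obviously Q(γ) ⊆ Q(√287, √131), and [Q(√287, √131):Q] = 4 (since 287, 131 are distinct squarefree integers > 1 with 37597 not a perfect square). To show equality we compute the minimal polynomial of γ. From γ = √287 + √131: γ^2 = 287 + 2√(37597) + 131 = 418 + 2√(37597), so γ^2 - 418 = 2√(37597); squaring, (γ^2 - 418)^2 = 4·37597, i.e. γ^4 - 836γ^2 + 174724 - 150388 = 0, i.e. γ^4 - 836γ^2 + 24336 = 0. So γ is a root of x^4 - 836x^2 + 24336. This polynomial is irreducible over Q: it has no rational root (each ±√287 ± √131 is irrational), and any factorization into two quadratics over Q would force √(37597) ∈ Q (pairing opposite roots) or √287, √131 ∈ Q (other pairings), all impossible. Hence [Q(γ):Q] = 4 = [Q(√287, √131):Q], so Q(γ) = Q(√287, √131).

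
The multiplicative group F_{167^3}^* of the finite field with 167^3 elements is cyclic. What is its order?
|F_{167^3}^*| = 4657462

F_{167^3} has 167^3 = 4657463 elements; its multiplicative group consists of all nonzero elements, so |F_{167^3}^*| = 4657463 - 1 = 4657462. (It is cyclic since any finite subgroup of the multiplicative group of a field is cyclic.)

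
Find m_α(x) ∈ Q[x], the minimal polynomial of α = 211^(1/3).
m_α(x) = x^3 - 211

α satisfies α^3 = 211, so x^3 - 211 annihilates α. By the rational root test, a rational root p/q (in lowest terms) of x^3 - 211 would satisfy p^3 = 211 q^3, forcing q = 1 and p^3 = 211; but 211 is not a perfect cube, contradiction. A monic cubic over Q with no rational root is irreducible (any nontrivial factorization would include a linear factor). Hence x^3 - 211 is the minimal polynomial of α, and in particular [Q(α):Q] = 3.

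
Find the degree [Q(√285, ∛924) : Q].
[Q(√285, ∛924) : Q] = 6

Let L = Q(√285, ∛924). Since Q(√285) ⊂ L and [Q(√285):Q] = 2, the tower law gives 2 | [L:Q]. Likewise Q(∛924) ⊂ L with [Q(∛924):Q] = 3 (because 924 is not a perfect cube), so 3 | [L:Q]. As gcd(2,3) = 1, [L:Q] is divisible by 6. Conversely L is generated over Q by √285 and ∛924, so [L:Q] ≤ 2·3 = 6. Therefore [Q(√285, ∛924) : Q] = 6.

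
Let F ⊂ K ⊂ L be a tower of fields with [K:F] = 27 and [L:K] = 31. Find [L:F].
[L:F] = 837

The tower law says that for any tower of field extensions F ⊂ K ⊂ L with finite degrees, [L:F] = [L:K] · [K:F]. Here this gives [L:F] = 31 · 27 = 837.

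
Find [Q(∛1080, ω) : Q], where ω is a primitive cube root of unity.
[Q(∛1080, ω) : Q] = 6

[Q(∛1080):Q] = 3 (min poly x^3 - 1080, irreducible since 1080 is not a perfect cube). [Q(ω):Q] = 2 (min poly x^2 + x + 1). Since Q(∛1080) ⊂ R and ω ∉ R, we have ω ∉ Q(∛1080), so x^2 + x + 1 remains irreducible over Q(∛1080) and [Q(∛1080, ω) : Q(∛1080)] = 2. By the tower law, [Q(∛1080, ω) : Q] = 3 · 2 = 6. (In fact Q(∛1080, ω) is the splitting field of x^3 - 1080 over Q.)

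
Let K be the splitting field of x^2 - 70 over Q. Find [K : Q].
[K : Q] = 2

f(x) = x^2 - 70 factors as (x - √70)(x + √70). The splitting field is K = Q(√70). Since 70 is squarefree and > 1, it is not a perfect square, so x^2 - 70 is irreducible over Q and [Q(√70) : Q] = 2. Hence [K : Q] = 2.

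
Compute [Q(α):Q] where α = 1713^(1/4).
[Q(α):Q] = 4

α is a root of x^4 - 1713. By Eisenstein's criterion at the prime p = 3 (which divides the constant term 1713 but p^2 = 9 does not, since 1713 is squarefree), x^4 - 1713 is irreducible over Q. Hence [Q(α):Q] = 4.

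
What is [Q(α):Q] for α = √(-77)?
[Q(α):Q] = 2

[Q(α):Q] equals the degree of the minimal polynomial of α. Here α^2 = -77 and x^2 + 77 is irreducible (d = -77 is squarefree, ≠ 1, hence not a square), so deg(m_α) = 2. Thus [Q(α):Q] = 2.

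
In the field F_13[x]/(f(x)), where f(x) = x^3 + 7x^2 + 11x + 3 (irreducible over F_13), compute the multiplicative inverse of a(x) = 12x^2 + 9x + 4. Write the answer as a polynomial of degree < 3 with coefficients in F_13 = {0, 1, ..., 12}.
a(x)^(-1) ≡ 4x^2 + 8x (mod f(x))

Since f is irreducible over F_13, F_13[x]/(f) is a field and a(x) ≠ 0 has an inverse. Apply the extended Euclidean algorithm to f(x) and a(x) in F_13[x]: f(x) = (12x + 10)·a(x) + (3x + 2);  a(x) = (4x + 9)·(3x + 2) + (12). The last nonzero remainder is the constant 12 = gcd(f, a) in F_13. Back-substituting through the division chain expresses 12 = s(x)·a(x) + t(x)·f(x) with s(x) ≡ 9x^2 + 5x (mod f), so (9x^2 + 5x)·a(x) ≡ 12 (mod f). Multiplying by 12^(-1) ≡ 12 in F_13 gives a(x)^(-1) ≡ 12·(9x^2 + 5x) ≡ 4x^2 + 8x (mod f). Check: (12x^2 + 9x + 4)·(4x^2 + 8x) = 9x^4 + 2x^3 + 10x^2 + 6x ≡ 1 (mod x^3 + 7x^2 + 11x + 3).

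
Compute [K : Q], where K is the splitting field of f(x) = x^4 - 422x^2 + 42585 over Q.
[K : Q] = 4

Solving the quadratic in x^2: x^2 = (422 ± √(422^2 - 4·42585))/2 = (422 ± √7744)/2 = (422 ± 88)/2, giving x^2 = 167 or x^2 = 255. So f(x) = (x^2 - 167)(x^2 - 255) and the roots of f are ±√167, ±√255. Hence the splitting field is K = Q(√167, √255). Since 167 and 255 are distinct squarefree integers > 1, their product 42585 is not a perfect square, so √255 ∉ Q(√167). By the tower law [K:Q] = [Q(√167,√255):Q(√167)] · [Q(√167):Q] = 2 · 2 = 4.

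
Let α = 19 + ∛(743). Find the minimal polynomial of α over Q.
m_α(x) = x^3 - 57x^2 + 1083x - 7602

Set β = α - 19 = ∛(743), so β^3 = 743. Then (α - 19)^3 - 743 = 0, i.e. α is a root of g(x) = (x - 19)^3 - 743 = x^3 - 57x^2 + 1083x - 7602. Since g(x) = h(x - 19) where h(x) = x^3 - 743, and h is irreducible over Q (because 743 is not a perfect cube, so h has no rational root, and a monic cubic with no rational root is irreducible), g is also irreducible (irreducibility is preserved under the substitution x → x - 19). Hence m_α(x) = x^3 - 57x^2 + 1083x - 7602.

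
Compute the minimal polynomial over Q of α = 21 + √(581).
m_α(x) = x^2 - 42x - 140

From α - 21 = √(581), squaring gives (α - 21)^2 = 581, i.e. α^2 - 42α + 441 = 581, so α^2 - 42α - 140 = 0. The discriminant of x^2 - 42x - 140 is (-42)^2 - 4·(-140) = 1764 + 560 = 2324, and 4·(581) is not a perfect square in Q since 581 is squarefree and ≠ 1. Hence x^2 - 42x - 140 is irreducible over Q and is the minimal polynomial of α.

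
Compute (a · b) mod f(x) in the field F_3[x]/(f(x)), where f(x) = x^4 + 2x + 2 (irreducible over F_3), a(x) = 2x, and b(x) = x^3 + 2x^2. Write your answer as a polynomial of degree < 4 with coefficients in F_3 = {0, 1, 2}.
a · b ≡ x^3 + 2x + 2 (mod f(x))

Multiply in F_3[x]: a(x)·b(x) = (2x)·(x^3 + 2x^2) = 2x^4 + x^3. This has degree ≥ 4, so divide by f(x) over F_3: 2x^4 + x^3 = (2)·(x^4 + 2x + 2) + (x^3 + 2x + 2). Hence a·b ≡ x^3 + 2x + 2 (mod f). (F_3[x]/(f) is a field with 3^4 = 81 elements since f is irreducible of degree 4.)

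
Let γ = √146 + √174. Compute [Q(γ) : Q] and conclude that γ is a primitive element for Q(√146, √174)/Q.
[Q(γ) : Q] = 4 (equivalently, Q(γ) = Q(√146, √174))

Obviously Q(γ) ⊆ Q(√146, √174), and [Q(√146, √174):Q] = 4 (since 146, 174 are distinct squarefree integers > 1 with 25404 not a perfect square). To show equality we compute the minimal polynomial of γ. From γ = √146 + √174: γ^2 = 146 + 2√(25404) + 174 = 320 + 2√(25404), so γ^2 - 320 = 2√(25404); squaring, (γ^2 - 320)^2 = 4·25404, i.e. γ^4 - 640γ^2 + 102400 - 101616 = 0, i.e. γ^4 - 640γ^2 + 784 = 0. So γ is a root of x^4 - 640x^2 + 784. This polynomial is irreducible over Q: it has no rational root (each ±√146 ± √174 is irrational), and any factorization into two quadratics over Q would force √(25404) ∈ Q (pairing opposite roots) or √146, √174 ∈ Q (other pairings), all impossible. Hence [Q(γ):Q] = 4 = [Q(√146, √174):Q], so Q(γ) = Q(√146, √174).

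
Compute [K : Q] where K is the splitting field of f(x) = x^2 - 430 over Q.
[K : Q] = 2

f(x) = x^2 - 430 factors as (x - √430)(x + √430). The splitting field is K = Q(√430). Since 430 is squarefree and > 1, it is not a perfect square, so x^2 - 430 is irreducible over Q and [Q(√430) : Q] = 2. Hence [K : Q] = 2.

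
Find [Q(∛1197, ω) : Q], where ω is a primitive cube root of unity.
[Q(∛1197, ω) : Q] = 6

[Q(∛1197):Q] = 3 (min poly x^3 - 1197, irreducible since 1197 is not a perfect cube). [Q(ω):Q] = 2 (min poly x^2 + x + 1). Since Q(∛1197) ⊂ R and ω ∉ R, we have ω ∉ Q(∛1197), so x^2 + x + 1 remains irreducible over Q(∛1197) and [Q(∛1197, ω) : Q(∛1197)] = 2. By the tower law, [Q(∛1197, ω) : Q] = 3 · 2 = 6. (In fact Q(∛1197, ω) is the splitting field of x^3 - 1197 over Q.)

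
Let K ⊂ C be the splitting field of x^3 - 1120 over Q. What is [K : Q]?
[K : Q] = 6

The roots of x^3 - 1120 are ∛1120, ω∛1120, ω^2∛1120 where ω = e^(2πi/3) is a primitive cube root of unity, so K = Q(∛1120, ω). Now [Q(∛1120):Q] = 3 (since 1120 is not a perfect cube, x^3 - 1120 is irreducible) and [Q(ω):Q] = 2. Both 2 and 3 divide [K:Q], and [K:Q] ≤ 3·2 = 6, so [K:Q] = 6. (Equivalently: Q(∛1120) ⊂ R but ω ∉ R, so [K : Q(∛1120)] = 2.)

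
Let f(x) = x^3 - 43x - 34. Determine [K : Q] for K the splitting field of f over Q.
[K : Q] = 6

By the rational root test, any rational root of the monic integer polynomial f(x) = x^3 - 43x - 34 must be an integer dividing the constant term -34, i.e. one of ±{1, 2, 17, 34}. Evaluating: f(1) = -76, f(-1) = 8, f(2) = -112, f(-2) = 44, f(17) = 4148, f(-17) = -4216, f(34) = 37808, f(-34) = -37876; none is 0, so f has no rational root and is therefore irreducible over Q (a cubic with no linear factor over a field is irreducible). For an irreducible cubic, the Galois group is A_3 or S_3 according as the discriminant disc(f) = -4a^3 - 27b^2 = -4·(-43)^3 - 27·(-34)^2 = 286816 is or is not a square in Q. Here disc(f) = 286816 is not a perfect square in Q, so the Galois group of f over Q is not contained in A_3 and must be all of S_3. The splitting field has degree |S_3| = 6 over Q, so [K : Q] = 6.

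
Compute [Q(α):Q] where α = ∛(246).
[Q(α):Q] = 3

The minimal polynomial of α is x^3 - 246, irreducible over Q since 246 is not a perfect cube (so x^3 - 246 has no rational root). Hence [Q(α):Q] = deg(m_α) = 3.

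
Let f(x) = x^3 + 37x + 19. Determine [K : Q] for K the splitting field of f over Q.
[K : Q] = 6

By the rational root test, any rational root of the monic integer polynomial f(x) = x^3 + 37x + 19 must be an integer dividing the constant term 19, i.e. one of ±{1, 19}. Evaluating: f(1) = 57, f(-1) = -19, f(19) = 7581, f(-19) = -7543; none is 0, so f has no rational root and is therefore irreducible over Q (a cubic with no linear factor over a field is irreducible). For an irreducible cubic, the Galois group is A_3 or S_3 according as the discriminant disc(f) = -4a^3 - 27b^2 = -4·(37)^3 - 27·(19)^2 = -212359 is or is not a square in Q. Here disc(f) = -212359 is not a perfect square in Q, so the Galois group of f over Q is not contained in A_3 and must be all of S_3. The splitting field has degree |S_3| = 6 over Q, so [K : Q] = 6.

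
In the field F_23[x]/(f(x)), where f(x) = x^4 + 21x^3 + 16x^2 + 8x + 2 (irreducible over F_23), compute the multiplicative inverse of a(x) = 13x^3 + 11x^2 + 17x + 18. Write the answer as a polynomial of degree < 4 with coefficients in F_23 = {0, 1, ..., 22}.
a(x)^(-1) ≡ 17x^3 + 12x^2 + 2x + 14 (mod f(x))

Since f is irreducible over F_23, F_23[x]/(f) is a field and a(x) ≠ 0 has an inverse. Apply the extended Euclidean algorithm to f(x) and a(x) in F_23[x]: f(x) = (16x + 4)·a(x) + (22x^2 + 20x + 22);  a(x) = (10x + 5)·(22x^2 + 20x + 22) + (19x);  (22x^2 + 20x + 22) = (6x + 18)·(19x) + (22). The last nonzero remainder is the constant 22 = gcd(f, a) in F_23. Back-substituting through the division chain expresses 22 = s(x)·a(x) + t(x)·f(x) with s(x) ≡ 6x^3 + 11x^2 + 21x + 9 (mod f), so (6x^3 + 11x^2 + 21x + 9)·a(x) ≡ 22 (mod f). Multiplying by 22^(-1) ≡ 22 in F_23 gives a(x)^(-1) ≡ 22·(6x^3 + 11x^2 + 21x + 9) ≡ 17x^3 + 12x^2 + 2x + 14 (mod f). Check: (13x^3 + 11x^2 + 17x + 18)·(17x^3 + 12x^2 + 2x + 14) = 14x^6 + 21x^5 + 10x^4 + x^3 + 13x^2 + 21x + 22 ≡ 1 (mod x^4 + 21x^3 + 16x^2 + 8x + 2).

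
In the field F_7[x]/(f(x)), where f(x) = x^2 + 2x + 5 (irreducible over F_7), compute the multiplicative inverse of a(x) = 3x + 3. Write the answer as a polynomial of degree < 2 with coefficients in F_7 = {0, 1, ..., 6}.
a(x)^(-1) ≡ 4x + 4 (mod f(x))

Since f is irreducible over F_7, F_7[x]/(f) is a field and a(x) ≠ 0 has an inverse. Apply the extended Euclidean algorithm to f(x) and a(x) in F_7[x]: f(x) = (5x + 5)·a(x) + (4). The last nonzero remainder is the constant 4 = gcd(f, a) in F_7. Back-substituting through the division chain expresses 4 = s(x)·a(x) + t(x)·f(x) with s(x) ≡ 2x + 2 (mod f), so (2x + 2)·a(x) ≡ 4 (mod f). Multiplying by 4^(-1) ≡ 2 in F_7 gives a(x)^(-1) ≡ 2·(2x + 2) ≡ 4x + 4 (mod f). Check: (3x + 3)·(4x + 4) = 5x^2 + 3x + 5 ≡ 1 (mod x^2 + 2x + 5).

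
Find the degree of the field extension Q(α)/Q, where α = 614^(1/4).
[Q(α):Q] = 4

α is a root of x^4 - 614. By Eisenstein's criterion at the prime p = 2 (which divides the constant term 614 but p^2 = 4 does not, since 614 is squarefree), x^4 - 614 is irreducible over Q. Hence [Q(α):Q] = 4.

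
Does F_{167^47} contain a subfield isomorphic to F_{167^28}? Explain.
No: F_{167^28} is not a subfield of F_{167^47}

F_{p^m} embeds in F_{p^n} iff m | n. Here 28 ∤ 47 (since 47 = 1·28 + 19 with remainder 19 ≠ 0), so F_{167^28} is not a subfield of F_{167^47}. Equivalently: if it were, the tower law would give 28 = [F_{167^28}:F_167] dividing [F_{167^47}:F_167] = 47, contradiction.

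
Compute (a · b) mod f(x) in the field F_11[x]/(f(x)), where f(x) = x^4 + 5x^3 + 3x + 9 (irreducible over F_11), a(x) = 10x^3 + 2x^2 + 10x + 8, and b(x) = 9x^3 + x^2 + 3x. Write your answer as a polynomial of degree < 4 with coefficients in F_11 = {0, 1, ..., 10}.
a · b ≡ 10x^3 + 10x^2 + 8x + 9 (mod f(x))

Multiply in F_11[x]: a(x)·b(x) = (10x^3 + 2x^2 + 10x + 8)·(9x^3 + x^2 + 3x) = 2x^6 + 6x^5 + x^4 + 5x^2 + 2x. This has degree ≥ 4, so divide by f(x) over F_11: 2x^6 + 6x^5 + x^4 + 5x^2 + 2x = (2x^2 + 7x + 10)·(x^4 + 5x^3 + 3x + 9) + (10x^3 + 10x^2 + 8x + 9). Hence a·b ≡ 10x^3 + 10x^2 + 8x + 9 (mod f). (F_11[x]/(f) is a field with 11^4 = 14641 elements since f is irreducible of degree 4.)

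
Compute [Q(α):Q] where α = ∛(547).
[Q(α):Q] = 3

The minimal polynomial of α is x^3 - 547, irreducible over Q since 547 is not a perfect cube (so x^3 - 547 has no rational root). Hence [Q(α):Q] = deg(m_α) = 3.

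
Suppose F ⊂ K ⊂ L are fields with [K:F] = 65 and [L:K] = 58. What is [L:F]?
[L:F] = 3770

The tower law says that for any tower of field extensions F ⊂ K ⊂ L with finite degrees, [L:F] = [L:K] · [K:F]. Here this gives [L:F] = 58 · 65 = 3770.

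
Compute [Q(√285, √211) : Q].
[Q(√285, √211) : Q] = 4

[Q(√285):Q] = 2 (min poly x^2 - 285, irreducible since 285 is squarefree > 1). For the top step, suppose √211 ∈ Q(√285), say √211 = c + d√285 with c, d ∈ Q. Squaring: 211 = c^2 + 285d^2 + 2cd√285. Since √285 ∉ Q this forces 2cd = 0. If d = 0 then √211 = c ∈ Q, contradicting 211 squarefree > 1. If c = 0 then 211 = 285d^2, so 285·211 = (285d)^2 is a perfect square in Q — but 285·211 = 60135 is not a perfect square (since 285 and 211 are distinct squarefree integers). Contradiction. Hence √211 ∉ Q(√285), so x^2 - 211 stays irreducible over Q(√285) and [Q(√285, √211) : Q(√285)] = 2. By the tower law, [Q(√285, √211) : Q] = 2 · 2 = 4.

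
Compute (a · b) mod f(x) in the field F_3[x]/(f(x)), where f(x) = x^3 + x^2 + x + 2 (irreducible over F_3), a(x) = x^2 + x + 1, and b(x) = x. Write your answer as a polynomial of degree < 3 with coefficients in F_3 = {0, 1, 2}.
a · b ≡ 1 (mod f(x))

Multiply in F_3[x]: a(x)·b(x) = (x^2 + x + 1)·(x) = x^3 + x^2 + x. This has degree ≥ 3, so divide by f(x) over F_3: x^3 + x^2 + x = (1)·(x^3 + x^2 + x + 2) + (1). Hence a·b ≡ 1 (mod f). (F_3[x]/(f) is a field with 3^3 = 27 elements since f is irreducible of degree 3.)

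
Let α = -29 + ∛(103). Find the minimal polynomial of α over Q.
m_α(x) = x^3 + 87x^2 + 2523x + 24286

Set β = α + 29 = ∛(103), so β^3 = 103. Then (α + 29)^3 - 103 = 0, i.e. α is a root of g(x) = (x + 29)^3 - 103 = x^3 + 87x^2 + 2523x + 24286. Since g(x) = h(x + 29) where h(x) = x^3 - 103, and h is irreducible over Q (because 103 is not a perfect cube, so h has no rational root, and a monic cubic with no rational root is irreducible), g is also irreducible (irreducibility is preserved under the substitution x → x + 29). Hence m_α(x) = x^3 + 87x^2 + 2523x + 24286.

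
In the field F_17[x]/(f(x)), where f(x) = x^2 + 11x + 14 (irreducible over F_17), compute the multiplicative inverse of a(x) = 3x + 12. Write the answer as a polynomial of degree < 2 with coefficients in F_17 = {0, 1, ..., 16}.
a(x)^(-1) ≡ 15x + 3 (mod f(x))

Since f is irreducible over F_17, F_17[x]/(f) is a field and a(x) ≠ 0 has an inverse. Apply the extended Euclidean algorithm to f(x) and a(x) in F_17[x]: f(x) = (6x + 8)·a(x) + (3). The last nonzero remainder is the constant 3 = gcd(f, a) in F_17. Back-substituting through the division chain expresses 3 = s(x)·a(x) + t(x)·f(x) with s(x) ≡ 11x + 9 (mod f), so (11x + 9)·a(x) ≡ 3 (mod f). Multiplying by 3^(-1) ≡ 6 in F_17 gives a(x)^(-1) ≡ 6·(11x + 9) ≡ 15x + 3 (mod f). Check: (3x + 12)·(15x + 3) = 11x^2 + 2x + 2 ≡ 1 (mod x^2 + 11x + 14).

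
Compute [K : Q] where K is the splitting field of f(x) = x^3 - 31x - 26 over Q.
[K : Q] = 6

By the rational root test, any rational root of the monic integer polynomial f(x) = x^3 - 31x - 26 must be an integer dividing the constant term -26, i.e. one of ±{1, 2, 13, 26}. Evaluating: f(1) = -56, f(-1) = 4, f(2) = -80, f(-2) = 28, f(13) = 1768, f(-13) = -1820, f(26) = 16744, f(-26) = -16796; none is 0, so f has no rational root and is therefore irreducible over Q (a cubic with no linear factor over a field is irreducible). For an irreducible cubic, the Galois group is A_3 or S_3 according as the discriminant disc(f) = -4a^3 - 27b^2 = -4·(-31)^3 - 27·(-26)^2 = 100912 is or is not a square in Q. Here disc(f) = 100912 is not a perfect square in Q, so the Galois group of f over Q is not contained in A_3 and must be all of S_3. The splitting field has degree |S_3| = 6 over Q, so [K : Q] = 6.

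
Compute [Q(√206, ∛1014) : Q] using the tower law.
[Q(√206, ∛1014) : Q] = 6

Let L = Q(√206, ∛1014). Since Q(√206) ⊂ L and [Q(√206):Q] = 2, the tower law gives 2 | [L:Q]. Likewise Q(∛1014) ⊂ L with [Q(∛1014):Q] = 3 (because 1014 is not a perfect cube), so 3 | [L:Q]. As gcd(2,3) = 1, [L:Q] is divisible by 6. Conversely L is generated over Q by √206 and ∛1014, so [L:Q] ≤ 2·3 = 6. Therefore [Q(√206, ∛1014) : Q] = 6.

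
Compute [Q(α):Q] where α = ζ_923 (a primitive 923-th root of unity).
[Q(α):Q] = 840

The minimal polynomial of ζ_923 over Q is the 923-th cyclotomic polynomial Φ_923(x), which is irreducible over Q and has degree φ(923) = 840. Hence [Q(α):Q] = φ(923) = 840.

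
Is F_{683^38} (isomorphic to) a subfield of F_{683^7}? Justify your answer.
No: F_{683^38} is not a subfield of F_{683^7}

F_{p^m} embeds in F_{p^n} iff m | n. Here 38 ∤ 7 (since 7 = 0·38 + 7 with remainder 7 ≠ 0), so F_{683^38} is not a subfield of F_{683^7}. Equivalently: if it were, the tower law would give 38 = [F_{683^38}:F_683] dividing [F_{683^7}:F_683] = 7, contradiction.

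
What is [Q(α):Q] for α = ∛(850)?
[Q(α):Q] = 3

The minimal polynomial of α is x^3 - 850, irreducible over Q since 850 is not a perfect cube (so x^3 - 850 has no rational root). Hence [Q(α):Q] = deg(m_α) = 3.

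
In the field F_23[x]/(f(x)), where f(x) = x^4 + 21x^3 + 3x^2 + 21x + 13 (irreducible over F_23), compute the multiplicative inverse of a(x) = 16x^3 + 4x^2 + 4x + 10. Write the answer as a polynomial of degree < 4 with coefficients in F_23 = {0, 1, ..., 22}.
a(x)^(-1) ≡ 9x^3 + 22x^2 + 15x + 11 (mod f(x))

Since f is irreducible over F_23, F_23[x]/(f) is a field and a(x) ≠ 0 has an inverse. Apply the extended Euclidean algorithm to f(x) and a(x) in F_23[x]: f(x) = (13x + 11)·a(x) + (22x^2 + 8x + 18);  a(x) = (7x + 6)·(22x^2 + 8x + 18) + (14x + 17);  (22x^2 + 8x + 18) = (18x + 5)·(14x + 17) + (2). The last nonzero remainder is the constant 2 = gcd(f, a) in F_23. Back-substituting through the division chain expresses 2 = s(x)·a(x) + t(x)·f(x) with s(x) ≡ 18x^3 + 21x^2 + 7x + 22 (mod f), so (18x^3 + 21x^2 + 7x + 22)·a(x) ≡ 2 (mod f). Multiplying by 2^(-1) ≡ 12 in F_23 gives a(x)^(-1) ≡ 12·(18x^3 + 21x^2 + 7x + 22) ≡ 9x^3 + 22x^2 + 15x + 11 (mod f). Check: (16x^3 + 4x^2 + 4x + 10)·(9x^3 + 22x^2 + 15x + 11) = 6x^6 + 20x^5 + 19x^4 + 2x^2 + 10x + 18 ≡ 1 (mod x^4 + 21x^3 + 3x^2 + 21x + 13).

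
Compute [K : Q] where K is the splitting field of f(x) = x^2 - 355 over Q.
[K : Q] = 2

f(x) = x^2 - 355 factors as (x - √355)(x + √355). The splitting field is K = Q(√355). Since 355 is squarefree and > 1, it is not a perfect square, so x^2 - 355 is irreducible over Q and [Q(√355) : Q] = 2. Hence [K : Q] = 2.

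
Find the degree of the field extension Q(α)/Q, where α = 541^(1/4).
[Q(α):Q] = 4

α is a root of x^4 - 541. By Eisenstein's criterion at the prime p = 541 (which divides the constant term 541 but p^2 = 292681 does not, since 541 is squarefree), x^4 - 541 is irreducible over Q. Hence [Q(α):Q] = 4.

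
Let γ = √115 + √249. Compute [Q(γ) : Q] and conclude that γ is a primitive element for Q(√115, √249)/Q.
[Q(γ) : Q] = 4 (equivalently, Q(γ) = Q(√115, √249))

Obviously Q(γ) ⊆ Q(√115, √249), and [Q(√115, √249):Q] = 4 (since 115, 249 are distinct squarefree integers > 1 with 28635 not a perfect square). To show equality we compute the minimal polynomial of γ. From γ = √115 + √249: γ^2 = 115 + 2√(28635) + 249 = 364 + 2√(28635), so γ^2 - 364 = 2√(28635); squaring, (γ^2 - 364)^2 = 4·28635, i.e. γ^4 - 728γ^2 + 132496 - 114540 = 0, i.e. γ^4 - 728γ^2 + 17956 = 0. So γ is a root of x^4 - 728x^2 + 17956. This polynomial is irreducible over Q: it has no rational root (each ±√115 ± √249 is irrational), and any factorization into two quadratics over Q would force √(28635) ∈ Q (pairing opposite roots) or √115, √249 ∈ Q (other pairings), all impossible. Hence [Q(γ):Q] = 4 = [Q(√115, √249):Q], so Q(γ) = Q(√115, √249).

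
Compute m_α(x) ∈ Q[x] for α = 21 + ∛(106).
m_α(x) = x^3 - 63x^2 + 1323x - 9367

Set β = α - 21 = ∛(106), so β^3 = 106. Then (α - 21)^3 - 106 = 0, i.e. α is a root of g(x) = (x - 21)^3 - 106 = x^3 - 63x^2 + 1323x - 9367. Since g(x) = h(x - 21) where h(x) = x^3 - 106, and h is irreducible over Q (because 106 is not a perfect cube, so h has no rational root, and a monic cubic with no rational root is irreducible), g is also irreducible (irreducibility is preserved under the substitution x → x - 21). Hence m_α(x) = x^3 - 63x^2 + 1323x - 9367.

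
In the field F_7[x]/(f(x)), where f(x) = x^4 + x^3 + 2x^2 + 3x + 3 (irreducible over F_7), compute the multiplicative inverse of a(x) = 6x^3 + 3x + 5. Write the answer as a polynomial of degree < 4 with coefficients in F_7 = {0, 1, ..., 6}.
a(x)^(-1) ≡ 4x^3 + 3x^2 + 6 (mod f(x))

Since f is irreducible over F_7, F_7[x]/(f) is a field and a(x) ≠ 0 has an inverse. Apply the extended Euclidean algorithm to f(x) and a(x) in F_7[x]: f(x) = (6x + 6)·a(x) + (5x^2 + 4x + 1);  a(x) = (4x + 1)·(5x^2 + 4x + 1) + (2x + 4);  (5x^2 + 4x + 1) = (6x + 4)·(2x + 4) + (6). The last nonzero remainder is the constant 6 = gcd(f, a) in F_7. Back-substituting through the division chain expresses 6 = s(x)·a(x) + t(x)·f(x) with s(x) ≡ 3x^3 + 4x^2 + 1 (mod f), so (3x^3 + 4x^2 + 1)·a(x) ≡ 6 (mod f). Multiplying by 6^(-1) ≡ 6 in F_7 gives a(x)^(-1) ≡ 6·(3x^3 + 4x^2 + 1) ≡ 4x^3 + 3x^2 + 6 (mod f). Check: (6x^3 + 3x + 5)·(4x^3 + 3x^2 + 6) = 3x^6 + 4x^5 + 5x^4 + 2x^3 + x^2 + 4x + 2 ≡ 1 (mod x^4 + x^3 + 2x^2 + 3x + 3).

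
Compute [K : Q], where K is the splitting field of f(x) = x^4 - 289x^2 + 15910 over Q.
[K : Q] = 4

Solving the quadratic in x^2: x^2 = (289 ± √(289^2 - 4·15910))/2 = (289 ± √19881)/2 = (289 ± 141)/2, giving x^2 = 74 or x^2 = 215. So f(x) = (x^2 - 74)(x^2 - 215) and the roots of f are ±√74, ±√215. Hence the splitting field is K = Q(√74, √215). Since 74 and 215 are distinct squarefree integers > 1, their product 15910 is not a perfect square, so √215 ∉ Q(√74). By the tower law [K:Q] = [Q(√74,√215):Q(√74)] · [Q(√74):Q] = 2 · 2 = 4.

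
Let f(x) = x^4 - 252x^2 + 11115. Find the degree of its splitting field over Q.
[K : Q] = 4

Solving the quadratic in x^2: x^2 = (252 ± √(252^2 - 4·11115))/2 = (252 ± √19044)/2 = (252 ± 138)/2, giving x^2 = 57 or x^2 = 195. So f(x) = (x^2 - 57)(x^2 - 195) and the roots of f are ±√57, ±√195. Hence the splitting field is K = Q(√57, √195). Since 57 and 195 are distinct squarefree integers > 1, their product 11115 is not a perfect square, so √195 ∉ Q(√57). By the tower law [K:Q] = [Q(√57,√195):Q(√57)] · [Q(√57):Q] = 2 · 2 = 4.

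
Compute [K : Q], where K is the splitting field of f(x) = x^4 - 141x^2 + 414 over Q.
[K : Q] = 4

Solving the quadratic in x^2: x^2 = (141 ± √(141^2 - 4·414))/2 = (141 ± √18225)/2 = (141 ± 135)/2, giving x^2 = 138 or x^2 = 3. So f(x) = (x^2 - 138)(x^2 - 3) and the roots of f are ±√138, ±√3. Hence the splitting field is K = Q(√138, √3). Since 138 and 3 are distinct squarefree integers > 1, their product 414 is not a perfect square, so √3 ∉ Q(√138). By the tower law [K:Q] = [Q(√138,√3):Q(√138)] · [Q(√138):Q] = 2 · 2 = 4.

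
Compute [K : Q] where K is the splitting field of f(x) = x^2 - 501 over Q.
[K : Q] = 2

f(x) = x^2 - 501 factors as (x - √501)(x + √501). The splitting field is K = Q(√501). Since 501 is squarefree and > 1, it is not a perfect square, so x^2 - 501 is irreducible over Q and [Q(√501) : Q] = 2. Hence [K : Q] = 2.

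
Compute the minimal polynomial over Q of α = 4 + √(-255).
m_α(x) = x^2 - 8x + 271

From α - 4 = √(-255), squaring gives (α - 4)^2 = -255, i.e. α^2 - 8α + 16 = -255, so α^2 - 8α + 271 = 0. The discriminant of x^2 - 8x + 271 is (-8)^2 - 4·(271) = 64 - 1084 = -1020, and 4·(-255) is not a perfect square in Q since -255 is squarefree and ≠ 1. Hence x^2 - 8x + 271 is irreducible over Q and is the minimal polynomial of α.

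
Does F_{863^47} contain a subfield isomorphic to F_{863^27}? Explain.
No: F_{863^27} is not a subfield of F_{863^47}

F_{p^m} embeds in F_{p^n} iff m | n. Here 27 ∤ 47 (since 47 = 1·27 + 20 with remainder 20 ≠ 0), so F_{863^27} is not a subfield of F_{863^47}. Equivalently: if it were, the tower law would give 27 = [F_{863^27}:F_863] dividing [F_{863^47}:F_863] = 47, contradiction.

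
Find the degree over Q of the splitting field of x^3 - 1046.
[K : Q] = 6

The roots of x^3 - 1046 are ∛1046, ω∛1046, ω^2∛1046 where ω = e^(2πi/3) is a primitive cube root of unity, so K = Q(∛1046, ω). Now [Q(∛1046):Q] = 3 (since 1046 is not a perfect cube, x^3 - 1046 is irreducible) and [Q(ω):Q] = 2. Both 2 and 3 divide [K:Q], and [K:Q] ≤ 3·2 = 6, so [K:Q] = 6. (Equivalently: Q(∛1046) ⊂ R but ω ∉ R, so [K : Q(∛1046)] = 2.)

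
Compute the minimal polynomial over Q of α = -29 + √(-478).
m_α(x) = x^2 + 58x + 1319

From α + 29 = √(-478), squaring gives (α + 29)^2 = -478, i.e. α^2 + 58α + 841 = -478, so α^2 + 58α + 1319 = 0. The discriminant of x^2 + 58x + 1319 is (58)^2 - 4·(1319) = 3364 - 5276 = -1912, and 4·(-478) is not a perfect square in Q since -478 is squarefree and ≠ 1. Hence x^2 + 58x + 1319 is irreducible over Q and is the minimal polynomial of α.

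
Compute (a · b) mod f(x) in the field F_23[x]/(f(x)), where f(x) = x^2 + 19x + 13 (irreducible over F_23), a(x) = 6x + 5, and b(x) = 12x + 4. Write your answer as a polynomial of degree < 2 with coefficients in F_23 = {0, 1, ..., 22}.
a · b ≡ 4x + 4 (mod f(x))

Multiply in F_23[x]: a(x)·b(x) = (6x + 5)·(12x + 4) = 3x^2 + 15x + 20. This has degree ≥ 2, so divide by f(x) over F_23: 3x^2 + 15x + 20 = (3)·(x^2 + 19x + 13) + (4x + 4). Hence a·b ≡ 4x + 4 (mod f). (F_23[x]/(f) is a field with 23^2 = 529 elements since f is irreducible of degree 2.)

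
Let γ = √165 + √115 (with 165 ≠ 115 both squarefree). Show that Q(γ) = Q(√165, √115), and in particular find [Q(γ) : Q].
[Q(γ) : Q] = 4 (equivalently, Q(γ) = Q(√165, √115))

Obviously Q(γ) ⊆ Q(√165, √115), and [Q(√165, √115):Q] = 4 (since 165, 115 are distinct squarefree integers > 1 with 18975 not a perfect square). To show equality we compute the minimal polynomial of γ. From γ = √165 + √115: γ^2 = 165 + 2√(18975) + 115 = 280 + 2√(18975), so γ^2 - 280 = 2√(18975); squaring, (γ^2 - 280)^2 = 4·18975, i.e. γ^4 - 560γ^2 + 78400 - 75900 = 0, i.e. γ^4 - 560γ^2 + 2500 = 0. So γ is a root of x^4 - 560x^2 + 2500. This polynomial is irreducible over Q: it has no rational root (each ±√165 ± √115 is irrational), and any factorization into two quadratics over Q would force √(18975) ∈ Q (pairing opposite roots) or √165, √115 ∈ Q (other pairings), all impossible. Hence [Q(γ):Q] = 4 = [Q(√165, √115):Q], so Q(γ) = Q(√165, √115).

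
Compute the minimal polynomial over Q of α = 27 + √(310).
m_α(x) = x^2 - 54x + 419

From α - 27 = √(310), squaring gives (α - 27)^2 = 310, i.e. α^2 - 54α + 729 = 310, so α^2 - 54α + 419 = 0. The discriminant of x^2 - 54x + 419 is (-54)^2 - 4·(419) = 2916 - 1676 = 1240, and 4·(310) is not a perfect square in Q since 310 is squarefree and ≠ 1. Hence x^2 - 54x + 419 is irreducible over Q and is the minimal polynomial of α.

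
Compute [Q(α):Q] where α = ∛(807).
[Q(α):Q] = 3

The minimal polynomial of α is x^3 - 807, irreducible over Q since 807 is not a perfect cube (so x^3 - 807 has no rational root). Hence [Q(α):Q] = deg(m_α) = 3.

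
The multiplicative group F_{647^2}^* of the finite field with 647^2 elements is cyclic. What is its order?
|F_{647^2}^*| = 418608

F_{647^2} has 647^2 = 418609 elements; its multiplicative group consists of all nonzero elements, so |F_{647^2}^*| = 418609 - 1 = 418608. (It is cyclic since any finite subgroup of the multiplicative group of a field is cyclic.)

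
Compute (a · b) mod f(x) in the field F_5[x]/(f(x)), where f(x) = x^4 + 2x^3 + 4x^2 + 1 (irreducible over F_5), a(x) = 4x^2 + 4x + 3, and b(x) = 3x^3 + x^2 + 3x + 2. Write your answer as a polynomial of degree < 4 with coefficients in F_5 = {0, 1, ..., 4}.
a · b ≡ 3x^3 + 4 (mod f(x))

Multiply in F_5[x]: a(x)·b(x) = (4x^2 + 4x + 3)·(3x^3 + x^2 + 3x + 2) = 2x^5 + x^4 + 3x^2 + 2x + 1. This has degree ≥ 4, so divide by f(x) over F_5: 2x^5 + x^4 + 3x^2 + 2x + 1 = (2x + 2)·(x^4 + 2x^3 + 4x^2 + 1) + (3x^3 + 4). Hence a·b ≡ 3x^3 + 4 (mod f). (F_5[x]/(f) is a field with 5^4 = 625 elements since f is irreducible of degree 4.)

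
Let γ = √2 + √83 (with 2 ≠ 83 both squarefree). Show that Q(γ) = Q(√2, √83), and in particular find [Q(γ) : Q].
[Q(γ) : Q] = 4 (equivalently, Q(γ) = Q(√2, √83))

Obviously Q(γ) ⊆ Q(√2, √83), and [Q(√2, √83):Q] = 4 (since 2, 83 are distinct squarefree integers > 1 with 166 not a perfect square). To show equality we compute the minimal polynomial of γ. From γ = √2 + √83: γ^2 = 2 + 2√(166) + 83 = 85 + 2√(166), so γ^2 - 85 = 2√(166); squaring, (γ^2 - 85)^2 = 4·166, i.e. γ^4 - 170γ^2 + 7225 - 664 = 0, i.e. γ^4 - 170γ^2 + 6561 = 0. So γ is a root of x^4 - 170x^2 + 6561. This polynomial is irreducible over Q: it has no rational root (each ±√2 ± √83 is irrational), and any factorization into two quadratics over Q would force √(166) ∈ Q (pairing opposite roots) or √2, √83 ∈ Q (other pairings), all impossible. Hence [Q(γ):Q] = 4 = [Q(√2, √83):Q], so Q(γ) = Q(√2, √83).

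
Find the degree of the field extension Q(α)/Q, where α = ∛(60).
[Q(α):Q] = 3

The minimal polynomial of α is x^3 - 60, irreducible over Q since 60 is not a perfect cube (so x^3 - 60 has no rational root). Hence [Q(α):Q] = deg(m_α) = 3.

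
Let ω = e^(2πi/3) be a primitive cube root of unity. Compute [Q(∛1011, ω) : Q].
[Q(∛1011, ω) : Q] = 6

[Q(∛1011):Q] = 3 (min poly x^3 - 1011, irreducible since 1011 is not a perfect cube). [Q(ω):Q] = 2 (min poly x^2 + x + 1). Since Q(∛1011) ⊂ R and ω ∉ R, we have ω ∉ Q(∛1011), so x^2 + x + 1 remains irreducible over Q(∛1011) and [Q(∛1011, ω) : Q(∛1011)] = 2. By the tower law, [Q(∛1011, ω) : Q] = 3 · 2 = 6. (In fact Q(∛1011, ω) is the splitting field of x^3 - 1011 over Q.)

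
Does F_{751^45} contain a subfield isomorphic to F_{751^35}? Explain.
No: F_{751^35} is not a subfield of F_{751^45}

F_{p^m} embeds in F_{p^n} iff m | n. Here 35 ∤ 45 (since 45 = 1·35 + 10 with remainder 10 ≠ 0), so F_{751^35} is not a subfield of F_{751^45}. Equivalently: if it were, the tower law would give 35 = [F_{751^35}:F_751] dividing [F_{751^45}:F_751] = 45, contradiction.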